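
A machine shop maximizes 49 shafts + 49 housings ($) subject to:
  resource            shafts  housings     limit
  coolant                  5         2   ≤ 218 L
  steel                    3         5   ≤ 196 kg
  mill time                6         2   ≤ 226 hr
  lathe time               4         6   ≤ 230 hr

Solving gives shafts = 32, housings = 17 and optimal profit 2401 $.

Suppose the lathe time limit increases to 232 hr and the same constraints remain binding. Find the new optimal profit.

At the optimum: coolant uses 194 of 218 (slack = 24); steel uses 181 of 196 (slack = 15); mill time uses 226 of 226 (binding); lathe time uses 230 of 230 (binding).
By complementary slackness, y = 0 for the non-binding constraints.
From A_Bᵀ y = c: 6·y_mill time + 4·y_lathe time = 49; 2·y_mill time + 6·y_lathe time = 49.
Solving: y_mill time = 3.5, y_lathe time = 7.
Δz = y_lathe time·Δb = 7 × (2) = 14, so new z* = 2401 + 14 = 2415.

2415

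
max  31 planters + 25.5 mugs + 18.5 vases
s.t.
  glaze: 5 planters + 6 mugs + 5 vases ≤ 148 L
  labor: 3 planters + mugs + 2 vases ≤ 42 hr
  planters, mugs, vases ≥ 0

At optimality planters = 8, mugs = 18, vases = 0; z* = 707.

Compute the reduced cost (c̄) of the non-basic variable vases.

Both glaze and labor are binding at x*.
The binding rows give the dual system: 5·y_glaze + 3·y_labor = 31 and 6·y_glaze + 1·y_labor = 25.5.
This yields shadow prices y_glaze = 3.5, y_labor = 4.5.
Reduced cost of vases: c₃ − yᵀa₃ = 18.5 − (3.5·5 + 4.5·2) = 18.5 − 26.5 = -8.

-8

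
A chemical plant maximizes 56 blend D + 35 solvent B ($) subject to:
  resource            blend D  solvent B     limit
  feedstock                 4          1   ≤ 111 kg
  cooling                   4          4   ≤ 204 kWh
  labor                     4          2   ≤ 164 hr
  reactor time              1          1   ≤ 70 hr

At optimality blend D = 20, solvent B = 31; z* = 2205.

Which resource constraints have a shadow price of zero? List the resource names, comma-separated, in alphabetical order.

labor, reactor time

feedstock: 111/111 (binding)
cooling: 204/204 (binding)
labor: 142/164 (slack 22)
reactor time: 51/70 (slack 19)
By complementary slackness, a constraint with positive slack has shadow price 0 → labor, reactor time.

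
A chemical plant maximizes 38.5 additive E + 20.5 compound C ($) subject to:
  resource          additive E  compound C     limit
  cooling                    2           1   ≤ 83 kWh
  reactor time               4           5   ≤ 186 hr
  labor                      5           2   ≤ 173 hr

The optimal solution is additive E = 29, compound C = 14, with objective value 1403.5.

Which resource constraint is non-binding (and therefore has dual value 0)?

cooling: 72/83 (slack 11)
reactor time: 186/186 (binding)
labor: 173/173 (binding)
By complementary slackness, a constraint with positive slack has shadow price 0 → cooling.

cooling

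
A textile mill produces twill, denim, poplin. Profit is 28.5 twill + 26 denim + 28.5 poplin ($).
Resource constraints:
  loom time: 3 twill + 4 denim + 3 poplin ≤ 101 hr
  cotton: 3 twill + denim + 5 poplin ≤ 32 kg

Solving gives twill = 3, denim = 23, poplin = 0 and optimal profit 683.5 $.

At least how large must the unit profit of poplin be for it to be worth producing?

36.5

At the optimum: loom time uses 101 of 101 (binding); cotton uses 32 of 32 (binding).
Dual feasibility on the basic columns requires 3·y_loom time + 3·y_cotton = 28.5, 4·y_loom time + 1·y_cotton = 26.
Solving: y_loom time = 5.5, y_cotton = 4.
poplin enters the basis when its profit ≥ yᵀa₃ = 5.5·3 + 4·5 = 36.5.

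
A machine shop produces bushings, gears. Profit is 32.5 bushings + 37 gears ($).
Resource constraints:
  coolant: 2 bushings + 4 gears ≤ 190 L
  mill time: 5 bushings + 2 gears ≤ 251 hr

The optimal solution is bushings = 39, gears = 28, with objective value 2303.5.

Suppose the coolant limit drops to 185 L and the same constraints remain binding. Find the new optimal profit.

Check each constraint at x*: coolant 190/190 (tight); mill time 251/251 (tight).
The binding rows give the dual system: 2·y_coolant + 5·y_mill time = 32.5 and 4·y_coolant + 2·y_mill time = 37.
This yields shadow prices y_coolant = 7.5, y_mill time = 3.5.
Δz = y_coolant·Δb = 7.5 × (-5) = -37.5, so new z* = 2303.5 − 37.5 = 2266.

2266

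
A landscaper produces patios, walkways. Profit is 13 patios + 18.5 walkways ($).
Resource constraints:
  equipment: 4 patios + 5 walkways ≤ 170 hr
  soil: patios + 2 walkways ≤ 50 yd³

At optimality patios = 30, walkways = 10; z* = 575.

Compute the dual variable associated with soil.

Both equipment and soil are binding at x*.
The binding rows give the dual system: 4·y_equipment + 1·y_soil = 13 and 5·y_equipment + 2·y_soil = 18.5.
→ y_equipment = 2.5 and y_soil = 3.
Shadow price of soil = 3.

3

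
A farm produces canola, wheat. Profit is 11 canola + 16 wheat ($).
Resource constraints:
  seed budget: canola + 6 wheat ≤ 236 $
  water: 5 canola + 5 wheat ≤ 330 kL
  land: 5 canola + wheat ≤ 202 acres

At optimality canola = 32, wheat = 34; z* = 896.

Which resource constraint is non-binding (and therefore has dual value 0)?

land

seed budget: 236/236 (binding)
water: 330/330 (binding)
land: 194/202 (slack 8)
By complementary slackness, a constraint with positive slack has shadow price 0 → land.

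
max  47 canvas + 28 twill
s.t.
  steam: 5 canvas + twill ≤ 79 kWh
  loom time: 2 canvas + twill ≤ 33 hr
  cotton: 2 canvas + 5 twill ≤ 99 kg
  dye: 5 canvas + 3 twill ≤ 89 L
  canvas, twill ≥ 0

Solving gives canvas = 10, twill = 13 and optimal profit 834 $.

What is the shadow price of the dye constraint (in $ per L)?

9

Binding: loom time and dye. Non-binding: steam (16 unused), cotton (14 unused).
Slack constraints have shadow price 0 (complementary slackness).
Dual feasibility on the basic columns requires 2·y_loom time + 5·y_dye = 47, 1·y_loom time + 3·y_dye = 28.
Solving: y_loom time = 1, y_dye = 9.
Shadow price of dye = 9.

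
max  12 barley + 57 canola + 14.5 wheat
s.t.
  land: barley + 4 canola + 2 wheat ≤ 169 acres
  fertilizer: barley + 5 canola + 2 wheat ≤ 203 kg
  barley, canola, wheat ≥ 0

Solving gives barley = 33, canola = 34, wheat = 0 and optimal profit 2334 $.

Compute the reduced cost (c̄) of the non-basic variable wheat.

-9.5

At the optimum: land uses 169 of 169 (binding); fertilizer uses 203 of 203 (binding).
The binding rows give the dual system: 1·y_land + 1·y_fertilizer = 12 and 4·y_land + 5·y_fertilizer = 57.
Solving: y_land = 3, y_fertilizer = 9.
Reduced cost of wheat: c₃ − yᵀa₃ = 14.5 − (3·2 + 9·2) = 14.5 − 24 = -9.5.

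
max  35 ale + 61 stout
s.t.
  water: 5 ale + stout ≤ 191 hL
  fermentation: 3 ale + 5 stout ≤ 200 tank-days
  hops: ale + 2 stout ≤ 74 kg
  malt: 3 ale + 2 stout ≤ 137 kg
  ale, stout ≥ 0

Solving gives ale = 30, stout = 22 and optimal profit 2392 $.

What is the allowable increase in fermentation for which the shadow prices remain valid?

0.75

Binding constraints: fermentation, hops. The basis is B = [[3,5],[1,2]] with det 1.
Per unit increase in fermentation, x* moves by d = (2, -1).
The basis stays optimal until malt becomes binding; allowable increase = 0.75 tank-days.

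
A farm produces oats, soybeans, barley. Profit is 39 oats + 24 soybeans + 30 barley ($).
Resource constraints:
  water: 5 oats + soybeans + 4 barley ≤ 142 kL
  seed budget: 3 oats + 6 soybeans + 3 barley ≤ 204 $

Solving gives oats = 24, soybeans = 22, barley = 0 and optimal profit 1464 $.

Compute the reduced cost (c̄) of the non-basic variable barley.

-3

At the optimum: water uses 142 of 142 (binding); seed budget uses 204 of 204 (binding).
From A_Bᵀ y = c: 5·y_water + 3·y_seed budget = 39; 1·y_water + 6·y_seed budget = 24.
→ y_water = 6 and y_seed budget = 3.
Reduced cost of barley: c₃ − yᵀa₃ = 30 − (6·4 + 3·3) = 30 − 33 = -3.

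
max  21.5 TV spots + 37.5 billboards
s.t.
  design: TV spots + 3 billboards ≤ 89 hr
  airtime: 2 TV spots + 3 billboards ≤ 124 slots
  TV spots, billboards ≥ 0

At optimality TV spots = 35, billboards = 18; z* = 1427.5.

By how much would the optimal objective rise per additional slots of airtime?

At the optimum: design uses 89 of 89 (binding); airtime uses 124 of 124 (binding).
The binding rows give the dual system: 1·y_design + 2·y_airtime = 21.5 and 3·y_design + 3·y_airtime = 37.5.
This yields shadow prices y_design = 3.5, y_airtime = 9.
Shadow price of airtime = 9.

9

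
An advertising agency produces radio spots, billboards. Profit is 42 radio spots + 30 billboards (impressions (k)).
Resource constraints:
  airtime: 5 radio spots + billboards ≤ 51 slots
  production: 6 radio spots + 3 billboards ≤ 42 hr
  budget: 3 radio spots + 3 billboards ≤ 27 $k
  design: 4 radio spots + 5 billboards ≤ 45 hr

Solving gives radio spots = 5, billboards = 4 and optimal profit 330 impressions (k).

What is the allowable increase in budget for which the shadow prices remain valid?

2.5

Binding constraints: production, budget. The basis is B = [[6,3],[3,3]] with det 9.
Per unit increase in budget, x* moves by d = (-0.3333, 0.6667).
The basis stays optimal until design becomes binding; allowable increase = 2.5 $k.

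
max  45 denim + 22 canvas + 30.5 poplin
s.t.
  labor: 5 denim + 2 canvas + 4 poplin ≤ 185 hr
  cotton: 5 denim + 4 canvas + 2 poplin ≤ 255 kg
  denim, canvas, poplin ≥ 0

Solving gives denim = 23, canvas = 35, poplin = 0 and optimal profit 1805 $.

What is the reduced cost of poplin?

-1.5

At the optimum: labor uses 185 of 185 (binding); cotton uses 255 of 255 (binding).
From A_Bᵀ y = c: 5·y_labor + 5·y_cotton = 45; 2·y_labor + 4·y_cotton = 22.
→ y_labor = 7 and y_cotton = 2.
Reduced cost of poplin: c₃ − yᵀa₃ = 30.5 − (7·4 + 2·2) = 30.5 − 32 = -1.5.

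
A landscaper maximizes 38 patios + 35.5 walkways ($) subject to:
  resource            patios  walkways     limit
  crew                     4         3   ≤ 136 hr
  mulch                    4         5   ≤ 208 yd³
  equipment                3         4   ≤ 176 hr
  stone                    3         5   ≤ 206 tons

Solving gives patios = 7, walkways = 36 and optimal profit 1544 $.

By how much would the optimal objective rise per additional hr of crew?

Check each constraint at x*: crew 136/136 (tight); mulch 208/208 (tight); equipment 165/176 (slack 11); stone 201/206 (slack 5).
By complementary slackness, y = 0 for the non-binding constraints.
Dual feasibility on the basic columns requires 4·y_crew + 4·y_mulch = 38, 3·y_crew + 5·y_mulch = 35.5.
Solving: y_crew = 6, y_mulch = 3.5.
Shadow price of crew = 6.

6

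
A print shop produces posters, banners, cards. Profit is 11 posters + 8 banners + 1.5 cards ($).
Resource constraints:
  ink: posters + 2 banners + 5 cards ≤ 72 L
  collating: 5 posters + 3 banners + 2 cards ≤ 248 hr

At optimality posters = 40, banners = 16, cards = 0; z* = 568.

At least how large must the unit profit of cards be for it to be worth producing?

9

Both ink and collating are binding at x*.
From A_Bᵀ y = c: 1·y_ink + 5·y_collating = 11; 2·y_ink + 3·y_collating = 8.
Solving: y_ink = 1, y_collating = 2.
cards enters the basis when its profit ≥ yᵀa₃ = 1·5 + 2·2 = 9.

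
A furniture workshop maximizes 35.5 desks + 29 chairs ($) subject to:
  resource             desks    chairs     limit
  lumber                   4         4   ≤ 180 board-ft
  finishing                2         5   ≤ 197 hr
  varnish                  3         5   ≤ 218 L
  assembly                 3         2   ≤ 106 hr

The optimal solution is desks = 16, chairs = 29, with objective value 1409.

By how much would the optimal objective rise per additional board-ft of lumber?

4

Binding: lumber and assembly. Non-binding: finishing (20 unused), varnish (25 unused).
Since finishing, varnish are not tight, their duals are 0.
The binding rows give the dual system: 4·y_lumber + 3·y_assembly = 35.5 and 4·y_lumber + 2·y_assembly = 29.
→ y_lumber = 4 and y_assembly = 6.5.
Shadow price of lumber = 4.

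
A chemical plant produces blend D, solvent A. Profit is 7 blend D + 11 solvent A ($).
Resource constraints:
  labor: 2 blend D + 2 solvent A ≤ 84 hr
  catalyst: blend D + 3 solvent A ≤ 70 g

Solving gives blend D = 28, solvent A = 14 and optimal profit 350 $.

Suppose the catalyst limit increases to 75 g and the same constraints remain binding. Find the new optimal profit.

At the optimum: labor uses 84 of 84 (binding); catalyst uses 70 of 70 (binding).
The binding rows give the dual system: 2·y_labor + 1·y_catalyst = 7 and 2·y_labor + 3·y_catalyst = 11.
This yields shadow prices y_labor = 2.5, y_catalyst = 2.
Δz = y_catalyst·Δb = 2 × (5) = 10, so new z* = 350 + 10 = 360.

360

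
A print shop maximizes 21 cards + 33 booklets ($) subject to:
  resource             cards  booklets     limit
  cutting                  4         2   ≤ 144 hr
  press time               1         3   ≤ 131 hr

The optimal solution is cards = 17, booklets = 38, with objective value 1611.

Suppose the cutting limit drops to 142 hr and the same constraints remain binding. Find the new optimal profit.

Both cutting and press time are binding at x*.
Dual feasibility on the basic columns requires 4·y_cutting + 1·y_press time = 21, 2·y_cutting + 3·y_press time = 33.
This yields shadow prices y_cutting = 3, y_press time = 9.
Δz = y_cutting·Δb = 3 × (-2) = -6, so new z* = 1611 − 6 = 1605.

1605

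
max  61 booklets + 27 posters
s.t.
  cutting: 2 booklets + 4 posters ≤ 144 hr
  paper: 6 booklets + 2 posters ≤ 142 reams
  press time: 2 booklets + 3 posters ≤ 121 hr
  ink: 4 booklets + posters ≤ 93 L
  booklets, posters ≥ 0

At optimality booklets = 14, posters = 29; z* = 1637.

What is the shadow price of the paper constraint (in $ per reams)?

9.5

Binding: cutting and paper. Non-binding: press time (6 unused), ink (8 unused).
Since press time, ink are not tight, their duals are 0.
Dual feasibility on the basic columns requires 2·y_cutting + 6·y_paper = 61, 4·y_cutting + 2·y_paper = 27.
This yields shadow prices y_cutting = 2, y_paper = 9.5.
Shadow price of paper = 9.5.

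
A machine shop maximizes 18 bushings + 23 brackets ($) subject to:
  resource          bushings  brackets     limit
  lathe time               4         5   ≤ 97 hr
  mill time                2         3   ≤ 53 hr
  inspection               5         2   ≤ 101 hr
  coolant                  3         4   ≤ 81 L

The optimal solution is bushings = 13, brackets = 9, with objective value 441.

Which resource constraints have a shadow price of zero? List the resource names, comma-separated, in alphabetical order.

lathe time: 97/97 (binding)
mill time: 53/53 (binding)
inspection: 83/101 (slack 18)
coolant: 75/81 (slack 6)
By complementary slackness, a constraint with positive slack has shadow price 0 → coolant, inspection.

coolant, inspection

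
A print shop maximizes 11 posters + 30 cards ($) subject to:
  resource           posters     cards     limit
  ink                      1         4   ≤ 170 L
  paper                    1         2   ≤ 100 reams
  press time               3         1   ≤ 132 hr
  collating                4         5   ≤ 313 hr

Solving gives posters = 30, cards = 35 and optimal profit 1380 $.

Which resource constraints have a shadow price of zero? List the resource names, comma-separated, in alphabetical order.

ink: 170/170 (binding)
paper: 100/100 (binding)
press time: 125/132 (slack 7)
collating: 295/313 (slack 18)
By complementary slackness, a constraint with positive slack has shadow price 0 → collating, press time.

collating, press time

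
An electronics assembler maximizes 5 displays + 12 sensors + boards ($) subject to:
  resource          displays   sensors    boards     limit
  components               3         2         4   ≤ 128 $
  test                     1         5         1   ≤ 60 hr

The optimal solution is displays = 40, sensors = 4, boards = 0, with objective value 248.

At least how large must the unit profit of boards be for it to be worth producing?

Both components and test are binding at x*.
Dual feasibility on the basic columns requires 3·y_components + 1·y_test = 5, 2·y_components + 5·y_test = 12.
Solving: y_components = 1, y_test = 2.
boards enters the basis when its profit ≥ yᵀa₃ = 1·4 + 2·1 = 6.

6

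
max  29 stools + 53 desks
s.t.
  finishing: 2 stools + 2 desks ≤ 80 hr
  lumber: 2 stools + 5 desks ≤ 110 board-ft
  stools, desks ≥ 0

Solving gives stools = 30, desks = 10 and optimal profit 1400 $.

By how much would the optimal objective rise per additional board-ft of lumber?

Both finishing and lumber are binding at x*.
From A_Bᵀ y = c: 2·y_finishing + 2·y_lumber = 29; 2·y_finishing + 5·y_lumber = 53.
→ y_finishing = 6.5 and y_lumber = 8.
Shadow price of lumber = 8.

8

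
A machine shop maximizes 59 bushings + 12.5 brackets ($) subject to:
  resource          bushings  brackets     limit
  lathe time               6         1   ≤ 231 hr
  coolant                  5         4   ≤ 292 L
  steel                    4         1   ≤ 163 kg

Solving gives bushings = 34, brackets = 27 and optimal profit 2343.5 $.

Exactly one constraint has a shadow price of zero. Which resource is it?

lathe time: 231/231 (binding)
coolant: 278/292 (slack 14)
steel: 163/163 (binding)
By complementary slackness, a constraint with positive slack has shadow price 0 → coolant.

coolant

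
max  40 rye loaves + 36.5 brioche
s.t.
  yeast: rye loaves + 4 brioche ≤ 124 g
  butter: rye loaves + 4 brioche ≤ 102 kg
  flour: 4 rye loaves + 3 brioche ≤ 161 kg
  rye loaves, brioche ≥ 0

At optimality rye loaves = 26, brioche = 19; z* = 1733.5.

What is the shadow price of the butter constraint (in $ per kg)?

2

Binding: butter and flour. Non-binding: yeast (22 unused).
Since yeast is not tight, its dual is 0.
The binding rows give the dual system: 1·y_butter + 4·y_flour = 40 and 4·y_butter + 3·y_flour = 36.5.
This yields shadow prices y_butter = 2, y_flour = 9.5.
Shadow price of butter = 2.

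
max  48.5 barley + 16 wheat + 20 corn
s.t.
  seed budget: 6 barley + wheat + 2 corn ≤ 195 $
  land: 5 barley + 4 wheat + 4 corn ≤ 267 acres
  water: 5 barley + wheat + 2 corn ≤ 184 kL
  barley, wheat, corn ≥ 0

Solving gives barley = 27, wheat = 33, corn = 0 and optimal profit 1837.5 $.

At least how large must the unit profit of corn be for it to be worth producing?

Check each constraint at x*: seed budget 195/195 (tight); land 267/267 (tight); water 168/184 (slack 16).
By complementary slackness, y = 0 for the non-binding constraint.
Dual feasibility on the basic columns requires 6·y_seed budget + 5·y_land = 48.5, 1·y_seed budget + 4·y_land = 16.
This yields shadow prices y_seed budget = 6, y_land = 2.5.
corn enters the basis when its profit ≥ yᵀa₃ = 6·2 + 2.5·4 = 22.

22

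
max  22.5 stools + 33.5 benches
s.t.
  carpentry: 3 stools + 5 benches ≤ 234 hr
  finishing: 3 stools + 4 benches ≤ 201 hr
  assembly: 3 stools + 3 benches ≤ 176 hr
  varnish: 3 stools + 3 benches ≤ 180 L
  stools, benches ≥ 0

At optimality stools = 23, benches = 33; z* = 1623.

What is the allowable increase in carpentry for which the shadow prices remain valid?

17.25

Binding constraints: carpentry, finishing. The basis is B = [[3,5],[3,4]] with det -3.
Per unit increase in carpentry, x* moves by d = (-1.3333, 1).
The basis stays optimal until stools reaches 0; allowable increase = 17.25 hr.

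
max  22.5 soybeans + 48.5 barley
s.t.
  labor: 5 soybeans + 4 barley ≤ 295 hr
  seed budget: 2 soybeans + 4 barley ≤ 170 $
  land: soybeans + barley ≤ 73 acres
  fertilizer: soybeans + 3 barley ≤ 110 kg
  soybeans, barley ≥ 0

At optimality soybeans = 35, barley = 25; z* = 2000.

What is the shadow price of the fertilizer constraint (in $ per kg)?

3.5

At the optimum: labor uses 275 of 295 (slack = 20); seed budget uses 170 of 170 (binding); land uses 60 of 73 (slack = 13); fertilizer uses 110 of 110 (binding).
By complementary slackness, y = 0 for the non-binding constraints.
From A_Bᵀ y = c: 2·y_seed budget + 1·y_fertilizer = 22.5; 4·y_seed budget + 3·y_fertilizer = 48.5.
→ y_seed budget = 9.5 and y_fertilizer = 3.5.
Shadow price of fertilizer = 3.5.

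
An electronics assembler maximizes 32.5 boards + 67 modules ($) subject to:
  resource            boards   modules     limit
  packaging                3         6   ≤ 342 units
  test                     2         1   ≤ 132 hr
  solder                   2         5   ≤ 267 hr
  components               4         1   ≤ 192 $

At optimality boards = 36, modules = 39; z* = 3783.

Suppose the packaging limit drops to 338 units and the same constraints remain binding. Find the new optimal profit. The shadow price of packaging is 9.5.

Δb = -4, so new z* = 3783 + (9.5)·(-4) = 3783 − 38 = 3745.

3745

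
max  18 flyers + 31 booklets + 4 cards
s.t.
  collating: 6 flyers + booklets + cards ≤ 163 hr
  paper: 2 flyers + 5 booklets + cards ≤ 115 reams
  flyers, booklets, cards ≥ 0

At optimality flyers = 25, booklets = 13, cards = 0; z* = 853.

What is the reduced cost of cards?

Both collating and paper are binding at x*.
Dual feasibility on the basic columns requires 6·y_collating + 2·y_paper = 18, 1·y_collating + 5·y_paper = 31.
→ y_collating = 1 and y_paper = 6.
Reduced cost of cards: c₃ − yᵀa₃ = 4 − (1·1 + 6·1) = 4 − 7 = -3.

-3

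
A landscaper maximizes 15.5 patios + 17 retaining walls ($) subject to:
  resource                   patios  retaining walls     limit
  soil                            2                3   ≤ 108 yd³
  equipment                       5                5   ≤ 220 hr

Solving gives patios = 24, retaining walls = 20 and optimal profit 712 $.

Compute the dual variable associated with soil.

At the optimum: soil uses 108 of 108 (binding); equipment uses 220 of 220 (binding).
Dual feasibility on the basic columns requires 2·y_soil + 5·y_equipment = 15.5, 3·y_soil + 5·y_equipment = 17.
This yields shadow prices y_soil = 1.5, y_equipment = 2.5.
Shadow price of soil = 1.5.

1.5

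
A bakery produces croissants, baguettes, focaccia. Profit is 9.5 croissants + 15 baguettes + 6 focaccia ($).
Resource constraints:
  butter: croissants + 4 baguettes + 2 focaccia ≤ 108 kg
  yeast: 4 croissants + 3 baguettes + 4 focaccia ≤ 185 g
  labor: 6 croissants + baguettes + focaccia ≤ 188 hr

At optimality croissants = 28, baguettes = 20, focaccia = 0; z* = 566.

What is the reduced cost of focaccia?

Check each constraint at x*: butter 108/108 (tight); yeast 172/185 (slack 13); labor 188/188 (tight).
Slack constraints have shadow price 0 (complementary slackness).
Dual feasibility on the basic columns requires 1·y_butter + 6·y_labor = 9.5, 4·y_butter + 1·y_labor = 15.
Solving: y_butter = 3.5, y_labor = 1.
Reduced cost of focaccia: c₃ − yᵀa₃ = 6 − (3.5·2 + 1·1) = 6 − 8 = -2.

-2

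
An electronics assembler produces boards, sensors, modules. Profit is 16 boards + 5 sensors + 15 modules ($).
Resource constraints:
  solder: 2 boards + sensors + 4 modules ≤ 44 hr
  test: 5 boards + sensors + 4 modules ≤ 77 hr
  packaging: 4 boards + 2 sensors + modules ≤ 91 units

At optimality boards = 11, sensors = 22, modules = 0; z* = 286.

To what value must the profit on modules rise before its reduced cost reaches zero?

At the optimum: solder uses 44 of 44 (binding); test uses 77 of 77 (binding); packaging uses 88 of 91 (slack = 3).
Since packaging is not tight, its dual is 0.
The binding rows give the dual system: 2·y_solder + 5·y_test = 16 and 1·y_solder + 1·y_test = 5.
Solving: y_solder = 3, y_test = 2.
modules enters the basis when its profit ≥ yᵀa₃ = 3·4 + 2·4 = 20.

20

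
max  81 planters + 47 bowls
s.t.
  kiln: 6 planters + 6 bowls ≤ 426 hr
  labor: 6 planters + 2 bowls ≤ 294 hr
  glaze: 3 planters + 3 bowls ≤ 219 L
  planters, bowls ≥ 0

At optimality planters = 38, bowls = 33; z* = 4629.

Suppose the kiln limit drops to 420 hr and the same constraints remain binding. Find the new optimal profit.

4599

At the optimum: kiln uses 426 of 426 (binding); labor uses 294 of 294 (binding); glaze uses 213 of 219 (slack = 6).
Since glaze is not tight, its dual is 0.
From A_Bᵀ y = c: 6·y_kiln + 6·y_labor = 81; 6·y_kiln + 2·y_labor = 47.
Solving: y_kiln = 5, y_labor = 8.5.
Δz = y_kiln·Δb = 5 × (-6) = -30, so new z* = 4629 − 30 = 4599.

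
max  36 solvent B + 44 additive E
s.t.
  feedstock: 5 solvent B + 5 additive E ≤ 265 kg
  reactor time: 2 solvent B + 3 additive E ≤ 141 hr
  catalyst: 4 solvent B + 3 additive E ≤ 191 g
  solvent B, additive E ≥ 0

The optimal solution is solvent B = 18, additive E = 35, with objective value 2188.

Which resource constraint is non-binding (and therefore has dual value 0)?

catalyst

feedstock: 265/265 (binding)
reactor time: 141/141 (binding)
catalyst: 177/191 (slack 14)
By complementary slackness, a constraint with positive slack has shadow price 0 → catalyst.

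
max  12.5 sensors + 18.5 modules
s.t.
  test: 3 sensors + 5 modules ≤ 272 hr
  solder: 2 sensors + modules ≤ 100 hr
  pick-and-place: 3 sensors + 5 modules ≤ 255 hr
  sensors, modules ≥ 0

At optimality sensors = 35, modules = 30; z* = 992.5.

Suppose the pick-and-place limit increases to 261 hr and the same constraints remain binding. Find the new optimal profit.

1013.5

At the optimum: test uses 255 of 272 (slack = 17); solder uses 100 of 100 (binding); pick-and-place uses 255 of 255 (binding).
Since test is not tight, its dual is 0.
The binding rows give the dual system: 2·y_solder + 3·y_pick-and-place = 12.5 and 1·y_solder + 5·y_pick-and-place = 18.5.
Solving: y_solder = 1, y_pick-and-place = 3.5.
Δz = y_pick-and-place·Δb = 3.5 × (6) = 21, so new z* = 992.5 + 21 = 1013.5.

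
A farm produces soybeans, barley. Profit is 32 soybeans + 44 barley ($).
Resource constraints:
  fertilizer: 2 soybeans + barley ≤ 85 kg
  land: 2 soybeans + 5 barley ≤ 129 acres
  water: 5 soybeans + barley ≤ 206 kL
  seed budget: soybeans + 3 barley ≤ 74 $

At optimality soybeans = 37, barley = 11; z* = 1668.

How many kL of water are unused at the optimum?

10

water used = 5·37 + 1·11 = 196; slack = 206 − 196 = 10.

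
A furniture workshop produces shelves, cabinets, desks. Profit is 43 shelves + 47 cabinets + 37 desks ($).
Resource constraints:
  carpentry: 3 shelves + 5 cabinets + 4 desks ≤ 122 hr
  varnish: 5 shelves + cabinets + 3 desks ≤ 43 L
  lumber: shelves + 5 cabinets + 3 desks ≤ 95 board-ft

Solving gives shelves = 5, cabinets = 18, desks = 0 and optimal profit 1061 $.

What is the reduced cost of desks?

Check each constraint at x*: carpentry 105/122 (slack 17); varnish 43/43 (tight); lumber 95/95 (tight).
By complementary slackness, y = 0 for the non-binding constraint.
The binding rows give the dual system: 5·y_varnish + 1·y_lumber = 43 and 1·y_varnish + 5·y_lumber = 47.
→ y_varnish = 7 and y_lumber = 8.
Reduced cost of desks: c₃ − yᵀa₃ = 37 − (7·3 + 8·3) = 37 − 45 = -8.

-8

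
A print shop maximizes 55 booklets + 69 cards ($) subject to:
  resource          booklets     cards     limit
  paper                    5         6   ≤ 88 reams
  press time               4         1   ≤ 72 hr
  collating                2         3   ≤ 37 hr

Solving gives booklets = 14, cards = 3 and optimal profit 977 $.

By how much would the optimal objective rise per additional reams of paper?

At the optimum: paper uses 88 of 88 (binding); press time uses 59 of 72 (slack = 13); collating uses 37 of 37 (binding).
Since press time is not tight, its dual is 0.
The binding rows give the dual system: 5·y_paper + 2·y_collating = 55 and 6·y_paper + 3·y_collating = 69.
→ y_paper = 9 and y_collating = 5.
Shadow price of paper = 9.

9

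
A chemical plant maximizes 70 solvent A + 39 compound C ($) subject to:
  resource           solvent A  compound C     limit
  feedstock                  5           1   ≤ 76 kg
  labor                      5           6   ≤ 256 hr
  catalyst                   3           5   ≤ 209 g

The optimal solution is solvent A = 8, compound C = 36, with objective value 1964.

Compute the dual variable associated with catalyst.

At the optimum: feedstock uses 76 of 76 (binding); labor uses 256 of 256 (binding); catalyst uses 204 of 209 (slack = 5).
By complementary slackness, y = 0 for the non-binding constraint.
Dual feasibility on the basic columns requires 5·y_feedstock + 5·y_labor = 70, 1·y_feedstock + 6·y_labor = 39.
Solving: y_feedstock = 9, y_labor = 5.
Shadow price of catalyst = 0.

0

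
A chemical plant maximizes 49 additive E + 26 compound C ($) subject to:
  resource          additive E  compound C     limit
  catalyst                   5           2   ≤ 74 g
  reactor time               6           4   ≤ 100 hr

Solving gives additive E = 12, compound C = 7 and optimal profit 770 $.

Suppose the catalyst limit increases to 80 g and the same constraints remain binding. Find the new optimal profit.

At the optimum: catalyst uses 74 of 74 (binding); reactor time uses 100 of 100 (binding).
From A_Bᵀ y = c: 5·y_catalyst + 6·y_reactor time = 49; 2·y_catalyst + 4·y_reactor time = 26.
→ y_catalyst = 5 and y_reactor time = 4.
Δz = y_catalyst·Δb = 5 × (6) = 30, so new z* = 770 + 30 = 800.

800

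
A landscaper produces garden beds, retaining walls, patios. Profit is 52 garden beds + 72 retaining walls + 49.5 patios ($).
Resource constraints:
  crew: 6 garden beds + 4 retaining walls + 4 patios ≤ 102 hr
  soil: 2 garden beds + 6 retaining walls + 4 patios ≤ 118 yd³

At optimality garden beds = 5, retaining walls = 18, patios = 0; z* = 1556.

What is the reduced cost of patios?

-6.5

Both crew and soil are binding at x*.
Dual feasibility on the basic columns requires 6·y_crew + 2·y_soil = 52, 4·y_crew + 6·y_soil = 72.
Solving: y_crew = 6, y_soil = 8.
Reduced cost of patios: c₃ − yᵀa₃ = 49.5 − (6·4 + 8·4) = 49.5 − 56 = -6.5.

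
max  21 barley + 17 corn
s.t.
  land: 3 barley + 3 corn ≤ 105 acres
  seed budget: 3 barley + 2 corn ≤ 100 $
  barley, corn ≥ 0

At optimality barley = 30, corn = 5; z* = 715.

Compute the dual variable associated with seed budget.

4

Both land and seed budget are binding at x*.
From A_Bᵀ y = c: 3·y_land + 3·y_seed budget = 21; 3·y_land + 2·y_seed budget = 17.
Solving: y_land = 3, y_seed budget = 4.
Shadow price of seed budget = 4.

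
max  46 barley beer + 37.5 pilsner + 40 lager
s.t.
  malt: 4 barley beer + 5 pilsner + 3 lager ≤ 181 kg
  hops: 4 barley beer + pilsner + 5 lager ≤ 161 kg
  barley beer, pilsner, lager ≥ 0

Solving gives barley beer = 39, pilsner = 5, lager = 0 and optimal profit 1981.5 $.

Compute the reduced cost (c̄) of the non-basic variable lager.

-4.5

Check each constraint at x*: malt 181/181 (tight); hops 161/161 (tight).
The binding rows give the dual system: 4·y_malt + 4·y_hops = 46 and 5·y_malt + 1·y_hops = 37.5.
This yields shadow prices y_malt = 6.5, y_hops = 5.
Reduced cost of lager: c₃ − yᵀa₃ = 40 − (6.5·3 + 5·5) = 40 − 44.5 = -4.5.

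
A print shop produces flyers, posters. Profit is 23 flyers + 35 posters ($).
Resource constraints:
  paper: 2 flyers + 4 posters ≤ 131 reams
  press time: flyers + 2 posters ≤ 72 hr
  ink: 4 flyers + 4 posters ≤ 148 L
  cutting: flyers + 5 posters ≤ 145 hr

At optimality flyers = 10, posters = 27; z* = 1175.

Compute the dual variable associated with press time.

Check each constraint at x*: paper 128/131 (slack 3); press time 64/72 (slack 8); ink 148/148 (tight); cutting 145/145 (tight).
Since paper, press time are not tight, their duals are 0.
From A_Bᵀ y = c: 4·y_ink + 1·y_cutting = 23; 4·y_ink + 5·y_cutting = 35.
→ y_ink = 5 and y_cutting = 3.
Shadow price of press time = 0.

0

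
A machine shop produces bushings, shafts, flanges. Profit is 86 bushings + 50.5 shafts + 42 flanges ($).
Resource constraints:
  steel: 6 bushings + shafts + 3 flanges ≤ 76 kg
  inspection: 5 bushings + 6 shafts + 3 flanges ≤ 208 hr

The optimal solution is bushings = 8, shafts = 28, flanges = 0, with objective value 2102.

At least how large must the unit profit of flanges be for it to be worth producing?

At the optimum: steel uses 76 of 76 (binding); inspection uses 208 of 208 (binding).
Dual feasibility on the basic columns requires 6·y_steel + 5·y_inspection = 86, 1·y_steel + 6·y_inspection = 50.5.
This yields shadow prices y_steel = 8.5, y_inspection = 7.
flanges enters the basis when its profit ≥ yᵀa₃ = 8.5·3 + 7·3 = 46.5.

46.5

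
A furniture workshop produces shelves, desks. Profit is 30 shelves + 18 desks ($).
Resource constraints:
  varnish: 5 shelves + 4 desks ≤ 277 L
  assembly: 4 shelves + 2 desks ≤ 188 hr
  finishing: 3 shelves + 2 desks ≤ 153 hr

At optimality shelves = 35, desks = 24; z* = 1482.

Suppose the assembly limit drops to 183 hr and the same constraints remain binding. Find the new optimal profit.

1467

Binding: assembly and finishing. Non-binding: varnish (6 unused).
By complementary slackness, y = 0 for the non-binding constraint.
The binding rows give the dual system: 4·y_assembly + 3·y_finishing = 30 and 2·y_assembly + 2·y_finishing = 18.
This yields shadow prices y_assembly = 3, y_finishing = 6.
Δz = y_assembly·Δb = 3 × (-5) = -15, so new z* = 1482 − 15 = 1467.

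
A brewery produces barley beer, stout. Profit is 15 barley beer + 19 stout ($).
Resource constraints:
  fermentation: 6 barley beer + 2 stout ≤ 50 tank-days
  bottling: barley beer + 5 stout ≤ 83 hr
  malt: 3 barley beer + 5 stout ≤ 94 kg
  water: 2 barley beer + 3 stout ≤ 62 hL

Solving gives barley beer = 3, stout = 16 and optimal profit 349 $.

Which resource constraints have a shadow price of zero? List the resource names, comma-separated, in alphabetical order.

fermentation: 50/50 (binding)
bottling: 83/83 (binding)
malt: 89/94 (slack 5)
water: 54/62 (slack 8)
By complementary slackness, a constraint with positive slack has shadow price 0 → malt, water.

malt, water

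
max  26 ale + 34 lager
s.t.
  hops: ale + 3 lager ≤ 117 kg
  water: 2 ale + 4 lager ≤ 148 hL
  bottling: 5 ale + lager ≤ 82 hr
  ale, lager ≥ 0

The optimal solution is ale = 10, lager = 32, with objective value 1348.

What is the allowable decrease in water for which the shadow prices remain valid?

115.2

Binding constraints: water, bottling. The basis is B = [[2,4],[5,1]] with det -18.
Per unit decrease in water, x* moves by d = (0.0556, -0.2778).
The basis stays optimal until lager reaches 0; allowable decrease = 115.2 hL.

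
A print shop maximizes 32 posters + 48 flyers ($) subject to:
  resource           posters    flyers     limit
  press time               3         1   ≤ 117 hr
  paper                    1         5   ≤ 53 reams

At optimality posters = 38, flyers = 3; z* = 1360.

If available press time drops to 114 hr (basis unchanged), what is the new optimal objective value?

1336

Both press time and paper are binding at x*.
Dual feasibility on the basic columns requires 3·y_press time + 1·y_paper = 32, 1·y_press time + 5·y_paper = 48.
Solving: y_press time = 8, y_paper = 8.
Δz = y_press time·Δb = 8 × (-3) = -24, so new z* = 1360 − 24 = 1336.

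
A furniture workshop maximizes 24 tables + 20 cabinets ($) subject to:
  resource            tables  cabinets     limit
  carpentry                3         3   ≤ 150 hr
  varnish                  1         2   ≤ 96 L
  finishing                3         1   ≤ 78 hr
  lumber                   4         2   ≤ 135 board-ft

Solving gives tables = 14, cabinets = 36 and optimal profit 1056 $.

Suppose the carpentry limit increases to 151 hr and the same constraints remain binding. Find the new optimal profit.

1062

Check each constraint at x*: carpentry 150/150 (tight); varnish 86/96 (slack 10); finishing 78/78 (tight); lumber 128/135 (slack 7).
By complementary slackness, y = 0 for the non-binding constraints.
Dual feasibility on the basic columns requires 3·y_carpentry + 3·y_finishing = 24, 3·y_carpentry + 1·y_finishing = 20.
Solving: y_carpentry = 6, y_finishing = 2.
Δz = y_carpentry·Δb = 6 × (1) = 6, so new z* = 1056 + 6 = 1062.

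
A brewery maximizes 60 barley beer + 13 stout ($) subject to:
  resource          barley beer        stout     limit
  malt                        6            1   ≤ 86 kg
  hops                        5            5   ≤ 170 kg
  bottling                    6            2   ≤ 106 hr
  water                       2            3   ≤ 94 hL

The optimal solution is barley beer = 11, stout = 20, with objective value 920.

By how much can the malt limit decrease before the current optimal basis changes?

Binding constraints: malt, bottling. The basis is B = [[6,1],[6,2]] with det 6.
Per unit decrease in malt, x* moves by d = (-0.3333, 1).
The basis stays optimal until hops becomes binding; allowable decrease = 4.5 kg.

4.5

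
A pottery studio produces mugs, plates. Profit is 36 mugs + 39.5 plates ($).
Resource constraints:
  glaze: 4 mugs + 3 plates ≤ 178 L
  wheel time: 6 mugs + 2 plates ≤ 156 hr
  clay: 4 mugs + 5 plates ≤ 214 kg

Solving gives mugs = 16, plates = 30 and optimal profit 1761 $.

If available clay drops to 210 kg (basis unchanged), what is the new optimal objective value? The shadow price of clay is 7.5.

Δb = -4, so new z* = 1761 + (7.5)·(-4) = 1761 − 30 = 1731.

1731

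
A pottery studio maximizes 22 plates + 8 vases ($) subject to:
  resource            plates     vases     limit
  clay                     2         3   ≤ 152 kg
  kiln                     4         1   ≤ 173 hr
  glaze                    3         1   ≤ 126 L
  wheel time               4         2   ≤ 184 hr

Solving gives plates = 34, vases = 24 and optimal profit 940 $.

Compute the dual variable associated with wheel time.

Binding: glaze and wheel time. Non-binding: clay (12 unused), kiln (13 unused).
Since clay, kiln are not tight, their duals are 0.
The binding rows give the dual system: 3·y_glaze + 4·y_wheel time = 22 and 1·y_glaze + 2·y_wheel time = 8.
This yields shadow prices y_glaze = 6, y_wheel time = 1.
Shadow price of wheel time = 1.

1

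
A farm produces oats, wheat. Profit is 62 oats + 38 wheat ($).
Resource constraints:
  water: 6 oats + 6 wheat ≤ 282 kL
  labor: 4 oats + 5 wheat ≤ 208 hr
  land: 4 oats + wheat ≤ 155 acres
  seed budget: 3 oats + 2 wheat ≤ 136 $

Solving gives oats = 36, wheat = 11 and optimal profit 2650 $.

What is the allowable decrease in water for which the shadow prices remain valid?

49.5

Binding constraints: water, land. The basis is B = [[6,6],[4,1]] with det -18.
Per unit decrease in water, x* moves by d = (0.0556, -0.2222).
The basis stays optimal until wheat reaches 0; allowable decrease = 49.5 kL.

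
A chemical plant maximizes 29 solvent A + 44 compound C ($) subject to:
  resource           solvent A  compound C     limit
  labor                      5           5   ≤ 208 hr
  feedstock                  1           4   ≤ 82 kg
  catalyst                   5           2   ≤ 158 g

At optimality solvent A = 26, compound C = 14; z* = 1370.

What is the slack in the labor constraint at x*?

8

labor used = 5·26 + 5·14 = 200; slack = 208 − 200 = 8.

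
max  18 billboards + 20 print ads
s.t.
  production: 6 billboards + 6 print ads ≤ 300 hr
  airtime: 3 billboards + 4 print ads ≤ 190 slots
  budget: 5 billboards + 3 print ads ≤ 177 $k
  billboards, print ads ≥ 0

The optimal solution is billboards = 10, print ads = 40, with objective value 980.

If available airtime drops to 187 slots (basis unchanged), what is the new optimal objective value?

974

Check each constraint at x*: production 300/300 (tight); airtime 190/190 (tight); budget 170/177 (slack 7).
Slack constraints have shadow price 0 (complementary slackness).
Dual feasibility on the basic columns requires 6·y_production + 3·y_airtime = 18, 6·y_production + 4·y_airtime = 20.
This yields shadow prices y_production = 2, y_airtime = 2.
Δz = y_airtime·Δb = 2 × (-3) = -6, so new z* = 980 − 6 = 974.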